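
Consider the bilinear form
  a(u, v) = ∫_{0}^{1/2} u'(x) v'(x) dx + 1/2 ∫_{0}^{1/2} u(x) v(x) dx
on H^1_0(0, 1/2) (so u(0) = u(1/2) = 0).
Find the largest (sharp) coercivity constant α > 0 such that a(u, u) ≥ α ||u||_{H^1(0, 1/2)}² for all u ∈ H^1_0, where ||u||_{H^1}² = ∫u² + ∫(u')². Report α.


α = (1 + 8*π^2)/(2*(1 + 4*π^2))

Coercivity of a(·,·) on H^1_0(0, 1/2) means a(u, u) ≥ α ||u||_{H^1}² for every u ∈ H^1_0.
The interval has length L = 1/2, and Poincaré/coercivity depend only on L. Here a(u, u) = ∫(u')² + (1/2)·∫u².
Here 0 < c = 1/2 < 1. The condition a(u,u) ≥ α||u||_{H^1}² reads (1−α)∫(u')² ≥ (α−c)∫u². Any admissible α is ≤ 1 (rapidly oscillating u have ∫u²/∫(u')² → 0), and α = 1 would force 0 ≥ (1−c)∫u², impossible since c < 1; so 1−α > 0. By the sharp Poincaré inequality on H^1_0 of an interval of length L, ∫(u')² ≥ (π/L)²∫u² with equality for the first sine mode sin(π(x−x₀)/L) (x₀ the left endpoint), so the inequality holds for all u iff (1−α)(π/L)² ≥ α − c, i.e. α ≤ ((π/L)² + c)/((π/L)² + 1) = (1 + c(L/π)²)/(1 + (L/π)²). With (π/L)² = 4*π^2 and c = 1/2, the largest admissible constant is α = ((π/L)² + c)/((π/L)² + 1).
Simplifying, α = (1 + 8*π^2)/(2*(1 + 4*π^2)).


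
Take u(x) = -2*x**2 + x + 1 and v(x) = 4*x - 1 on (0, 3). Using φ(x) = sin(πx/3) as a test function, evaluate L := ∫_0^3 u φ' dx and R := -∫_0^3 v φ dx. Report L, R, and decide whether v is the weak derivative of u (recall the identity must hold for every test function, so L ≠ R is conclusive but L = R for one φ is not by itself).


LHS = 30/π, RHS = -30/π. No, v is not the weak derivative of u.

u(x) = -2*x**2 + x + 1, classical derivative u'(x) = 1 - 4*x.
φ(x) = sin(πx/3), so φ'(x) = π*cos(π*x/3)/3.
Note φ(0) = φ(3) = 0, so the boundary term u·φ vanishes.
LHS = ∫_0^3 u(x) φ'(x) dx = ∫_0^3 (-2*π*x^2*cos(π*x/3)/3 + π*x*cos(π*x/3)/3 + π*cos(π*x/3)/3) dx. Term by term:
  ∫_0^3 π*cos(π*x/3)/3 dx = 0;  ∫_0^3 -2*π*x^2*cos(π*x/3)/3 dx = 36/π;  ∫_0^3 π*x*cos(π*x/3)/3 dx = -6/π.
Sum: 0 + 36/π − 6/π = 30/π.
So LHS = 30/π.
∫_0^3 v(x) φ(x) dx = ∫_0^3 (4*x*sin(π*x/3) - sin(π*x/3)) dx. Term by term:
  ∫_0^3 -sin(π*x/3) dx = -6/π;  ∫_0^3 4*x*sin(π*x/3) dx = 36/π.
Sum: -6/π + 36/π = 30/π.
So RHS = -∫_0^3 v(x) φ(x) dx = -30/π.
LHS − RHS = 60/π ≠ 0, so the identity fails.
(For a valid weak derivative the identity must hold for EVERY test function, in particular this one. The failure shows v is NOT the weak derivative of u.)
Correct weak derivative would be u'(x) = 1 - 4*x.


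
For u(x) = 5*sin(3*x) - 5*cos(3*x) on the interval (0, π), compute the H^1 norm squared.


||u||_{H^1(0,π)}^2 = 250*π

u'(x) = 15*sin(3*x) + 15*cos(3*x).
Expand u² and (u')² and integrate term by term on (0, π), using: for integers n ≥ 1, ∫_0^π sin²(nx) dx = ∫_0^π cos²(nx) dx = π/2; for n ≠ n', ∫_0^π sin(nx)sin(n'x) dx = ∫_0^π cos(nx)cos(n'x) dx = 0; and by product-to-sum, ∫_0^π sin(nx)cos(n'x) dx = ½∫_0^π [sin((n+n')x) + sin((n−n')x)] dx, which is 0 when n+n' is even and 2n/(n²−n'²) when n+n' is odd (it need not vanish on (0, π)).
  u² squared terms: (-5)²·∫cos(3x)² dx = 25·π/2 = 25*π/2;  (5)²·∫sin(3x)² dx = 25·π/2 = 25*π/2.
  u² cross terms: 2·(-5)·(5)·∫cos(3x)·sin(3x) dx = -50·(0) = 0.
  So ∫_0^π u² dx = 25*π/2 + 25*π/2 + 0 = 25*π.
  (u')² squared terms: (15)²·∫cos(3x)² dx = 225·π/2 = 225*π/2;  (15)²·∫sin(3x)² dx = 225·π/2 = 225*π/2.
  (u')² cross terms: 2·(15)·(15)·∫cos(3x)·sin(3x) dx = 450·(0) = 0.
  So ∫_0^π (u')² dx = 225*π/2 + 225*π/2 + 0 = 225*π.
||u||_{H^1}^2 = (25*π) + (225*π) = 250*π.


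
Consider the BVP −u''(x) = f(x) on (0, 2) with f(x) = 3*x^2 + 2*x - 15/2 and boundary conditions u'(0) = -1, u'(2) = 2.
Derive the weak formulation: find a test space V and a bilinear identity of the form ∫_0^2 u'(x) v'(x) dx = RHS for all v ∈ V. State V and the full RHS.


V = H^1(0, 2) (v unrestricted at boundary; u is determined up to an additive constant); weak form: ∫_0^2 u'v' dx = ∫_0^2 (3*x^2 + 2*x - 15/2) v dx + 2·v(2) + v(0) for all v ∈ V.

Multiply both sides by a test function v and integrate from 0 to 2:
  ∫_0^2 −u''(x) v(x) dx = ∫_0^2 f(x) v(x) dx.
Integrate the LHS by parts once:
  ∫_0^2 −u'' v dx = −[u'(x) v(x)]_0^2 + ∫_0^2 u'(x) v'(x) dx.
Thus ∫_0^2 u'(x) v'(x) dx = ∫_0^2 f(x) v(x) dx + [u'(x) v(x)]_0^2.
Choose V so that boundary terms are either known or forced to vanish.
u has inhomogeneous Neumann u'(0) = -1, u'(2) = 2. [u' v]_0^2 = (2)·v(2) − (-1)·v(0) = 2·v(2) + v(0). Take V = H^1(0, 2); boundary term becomes part of RHS.
Weak formulation: find u (satisfying any essential BC) such that ∫_0^2 u'(x) v'(x) dx = ∫_0^2 f v dx + 2·v(2) + v(0) for all v ∈ V (Neumann data are natural BCs: they enter the RHS as boundary terms).
Substituting f(x) = 3*x^2 + 2*x - 15/2, the right-hand side is ∫_0^2 (3*x^2 + 2*x - 15/2) v dx + 2·v(2) + v(0).
Compatibility check (pure Neumann): taking v ≡ 1 ∈ V gives 0 = ∫_0^2 f dx + (2) − (-1), i.e. ∫_0^2 f dx must equal u'(0) − u'(2) = -3. Indeed ∫_0^2 (3*x^2 + 2*x - 15/2) dx = -3, so the data are compatible. The solution is then unique only up to an additive constant (fix it e.g. by requiring ∫_0^2 u dx = 0).


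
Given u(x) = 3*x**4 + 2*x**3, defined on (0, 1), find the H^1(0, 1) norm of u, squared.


||u||_{H^1}^2 = 3839/70

The H^1 norm (squared) on an interval (0, L) is
  ||u||_{H^1}^2 = ∫_0^L u(x)^2 dx + ∫_0^L u'(x)^2 dx.
Compute u'(x) = 12*x**3 + 6*x**2.
Then u(x)^2 = 9*x**8 + 12*x**7 + 4*x**6 and u'(x)^2 = 144*x**6 + 144*x**5 + 36*x**4.
Integrate each monomial from 0 to 1 using ∫_0^1 c·x^n dx = c·1^(n+1)/(n+1):
  ∫_0^1 u(x)^2 dx = ∫_0^1 (9*x^8 + 12*x^7 + 4*x^6) dx. Term by term:
    ∫_0^1 9*x^8 dx = 1;  ∫_0^1 12*x^7 dx = 3/2;  ∫_0^1 4*x^6 dx = 4/7.
  Sum: 1 + 3/2 + 4/7 = 43/14.
  ∫_0^1 u'(x)^2 dx = ∫_0^1 (144*x^6 + 144*x^5 + 36*x^4) dx. Term by term:
    ∫_0^1 144*x^6 dx = 144/7;  ∫_0^1 144*x^5 dx = 24;  ∫_0^1 36*x^4 dx = 36/5.
  Sum: 144/7 + 24 + 36/5 = 1812/35.
Adding: ||u||_{H^1}^2 = 43/14 + 1812/35 = 3839/70.


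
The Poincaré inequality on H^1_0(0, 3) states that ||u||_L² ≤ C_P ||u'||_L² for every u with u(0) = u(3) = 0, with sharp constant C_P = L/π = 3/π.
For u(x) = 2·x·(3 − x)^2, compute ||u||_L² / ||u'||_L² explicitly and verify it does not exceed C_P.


||u||_L² / ||u'||_L² = 3*sqrt(14)/14 < C_P = 3/π.

u(x) = 2·x·(3 − x)^2, so u'(x) = 6*(x - 3)*(x - 1).
u(x) = 2·x·(3 − x)^2 vanishes at x = 0 and x = 3, so u ∈ H^1_0(0, 3). Differentiate via the product rule and integrate the resulting polynomials term by term.
  ∫_0^3 u² dx = ∫_0^3 (4*x^6 - 48*x^5 + 216*x^4 - 432*x^3 + 324*x^2) dx. Term by term:
    ∫_0^3 4*x^6 dx = 8748/7;  ∫_0^3 -48*x^5 dx = -5832;  ∫_0^3 216*x^4 dx = 52488/5;
    ∫_0^3 -432*x^3 dx = -8748;  ∫_0^3 324*x^2 dx = 2916.
  Sum: 8748/7 − 5832 + 52488/5 − 8748 + 2916 = 2916/35.
  ∫_0^3 (u')² dx = ∫_0^3 (36*x^4 - 288*x^3 + 792*x^2 - 864*x + 324) dx. Term by term:
    ∫_0^3 36*x^4 dx = 8748/5;  ∫_0^3 -288*x^3 dx = -5832;  ∫_0^3 792*x^2 dx = 7128;
    ∫_0^3 -864*x dx = -3888;  ∫_0^3 324 dx = 972.
  Sum: 8748/5 − 5832 + 7128 − 3888 + 972 = 648/5.
∫_0^3 u² dx = 2916/35, so ||u||_L² = 54*sqrt(35)/35.
∫_0^3 (u')² dx = 648/5, so ||u'||_L² = 18*sqrt(10)/5.
Ratio ||u||_L² / ||u'||_L² = 3*sqrt(14)/14.
Sharp Poincaré constant on H^1_0(0, 3) is C_P = L/π = 3/π, achieved by sin(π/3·x).
A polynomial bump cannot attain the sharp Poincaré constant (only the first sine eigenfunction does), so the ratio is strictly less than C_P, consistent with ||u||_L² ≤ C_P ||u'||_L².


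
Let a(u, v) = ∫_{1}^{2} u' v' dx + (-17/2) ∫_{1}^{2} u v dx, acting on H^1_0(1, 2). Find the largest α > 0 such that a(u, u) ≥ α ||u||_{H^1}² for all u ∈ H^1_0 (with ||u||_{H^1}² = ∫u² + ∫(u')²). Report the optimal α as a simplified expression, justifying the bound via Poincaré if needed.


α = (-17/2 + π^2)/(1 + π^2)

Coercivity of a(·,·) on H^1_0(1, 2) means a(u, u) ≥ α ||u||_{H^1}² for every u ∈ H^1_0.
The interval has length L = 1, and Poincaré/coercivity depend only on L. Here a(u, u) = ∫(u')² + (-17/2)·∫u².
Here c = -17/2 < 0 with |c| < (π/L)² = π^2, so coercivity still holds. The condition a(u,u) ≥ α||u||_{H^1}² reads (1−α)∫(u')² ≥ (α−c)∫u². Any admissible α is ≤ 1 (rapidly oscillating u have ∫u²/∫(u')² → 0), and α = 1 would force 0 ≥ (1−c)∫u², impossible since c < 1; so 1−α > 0. By the sharp Poincaré inequality on H^1_0 of an interval of length L, ∫(u')² ≥ (π/L)²∫u² with equality for the first sine mode sin(π(x−x₀)/L) (x₀ the left endpoint), so the inequality holds for all u iff (1−α)(π/L)² ≥ α − c, i.e. α ≤ ((π/L)² + c)/((π/L)² + 1) = (1 + c(L/π)²)/(1 + (L/π)²). (Direct route, valid since c ≤ 0: Poincaré gives c∫u² ≥ c(L/π)²∫(u')², so a(u,u) ≥ (1 + c(L/π)²)∫(u')², while ||u||_{H^1}² ≤ (1 + (L/π)²)∫(u')²; dividing yields the same α.) With (π/L)² = π^2 and c = -17/2, the largest admissible constant is α = ((π/L)² + c)/((π/L)² + 1).
Simplifying, α = (-17/2 + π^2)/(1 + π^2).


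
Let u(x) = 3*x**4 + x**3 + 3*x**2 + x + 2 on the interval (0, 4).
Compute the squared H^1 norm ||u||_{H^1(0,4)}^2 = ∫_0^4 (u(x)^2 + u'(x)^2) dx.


||u||_{H^1}^2 = 83159924/105

The H^1 norm (squared) on an interval (0, L) is
  ||u||_{H^1}^2 = ∫_0^L u(x)^2 dx + ∫_0^L u'(x)^2 dx.
Compute u'(x) = 12*x**3 + 3*x**2 + 6*x + 1.
Then u(x)^2 = 9*x**8 + 6*x**7 + 19*x**6 + 12*x**5 + 23*x**4 + 10*x**3 + 13*x**2 + 4*x + 4 and u'(x)^2 = 144*x**6 + 72*x**5 + 153*x**4 + 60*x**3 + 42*x**2 + 12*x + 1.
Integrate each monomial from 0 to 4 using ∫_0^4 c·x^n dx = c·4^(n+1)/(n+1):
  ∫_0^4 u(x)^2 dx = ∫_0^4 (9*x^8 + 6*x^7 + 19*x^6 + 12*x^5 + 23*x^4 + 10*x^3 + 13*x^2 + 4*x + 4) dx. Term by term:
    ∫_0^4 9*x^8 dx = 262144;  ∫_0^4 6*x^7 dx = 49152;  ∫_0^4 19*x^6 dx = 311296/7;
    ∫_0^4 12*x^5 dx = 8192;  ∫_0^4 23*x^4 dx = 23552/5;  ∫_0^4 10*x^3 dx = 640;
    ∫_0^4 13*x^2 dx = 832/3;  ∫_0^4 4*x dx = 32;  ∫_0^4 4 dx = 16.
  Sum: 262144 + 49152 + 311296/7 + 8192 + 23552/5 + 640 + 832/3 + 32 + 16 = 38811632/105.
  ∫_0^4 u'(x)^2 dx = ∫_0^4 (144*x^6 + 72*x^5 + 153*x^4 + 60*x^3 + 42*x^2 + 12*x + 1) dx. Term by term:
    ∫_0^4 144*x^6 dx = 2359296/7;  ∫_0^4 72*x^5 dx = 49152;  ∫_0^4 153*x^4 dx = 156672/5;
    ∫_0^4 60*x^3 dx = 3840;  ∫_0^4 42*x^2 dx = 896;  ∫_0^4 12*x dx = 96;
    ∫_0^4 1 dx = 4.
  Sum: 2359296/7 + 49152 + 156672/5 + 3840 + 896 + 96 + 4 = 14782764/35.
Adding: ||u||_{H^1}^2 = 38811632/105 + 14782764/35 = 83159924/105.


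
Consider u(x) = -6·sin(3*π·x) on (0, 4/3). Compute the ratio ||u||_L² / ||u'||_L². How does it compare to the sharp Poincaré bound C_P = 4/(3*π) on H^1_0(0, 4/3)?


||u||_L² / ||u'||_L² = 1/(3*π) < C_P = 4/(3*π).

u(x) = -6·sin(3*π·x), so u'(x) = -18*π*cos(3*π*x).
Writing u(x) = A·sin(kπx/L) with A = -6 and k = 4, use ∫_0^L sin²(kπx/L) dx = L/2 and ∫_0^L cos²(kπx/L) dx = L/2.
u² = 36·sin²(3*π·x) and (u')² = 324*π^2·cos²(3*π·x), and each of sin², cos² integrates to L/2 = 2/3 over (0, 4/3).
∫_0^4/3 u² dx = 24, so ||u||_L² = 2*sqrt(6).
∫_0^4/3 (u')² dx = 216*π^2, so ||u'||_L² = 6*sqrt(6)*π.
Ratio ||u||_L² / ||u'||_L² = 1/(3*π).
Sharp Poincaré constant on H^1_0(0, 4/3) is C_P = L/π = 4/(3*π), achieved by sin(3*π/4·x).
This is the k = 4 harmonic; the ratio L/(kπ) is strictly less than C_P = L/π, consistent with the sharp inequality ||u||_L² ≤ C_P ||u'||_L².


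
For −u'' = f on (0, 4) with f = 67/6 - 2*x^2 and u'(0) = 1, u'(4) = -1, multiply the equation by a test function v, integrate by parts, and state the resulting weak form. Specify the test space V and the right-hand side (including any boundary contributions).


V = H^1(0, 4) (v unrestricted at boundary; u is determined up to an additive constant); weak form: ∫_0^4 u'v' dx = ∫_0^4 (67/6 - 2*x^2) v dx − v(4) − v(0) for all v ∈ V.

Multiply both sides by a test function v and integrate from 0 to 4:
  ∫_0^4 −u''(x) v(x) dx = ∫_0^4 f(x) v(x) dx.
Integrate the LHS by parts once:
  ∫_0^4 −u'' v dx = −[u'(x) v(x)]_0^4 + ∫_0^4 u'(x) v'(x) dx.
Thus ∫_0^4 u'(x) v'(x) dx = ∫_0^4 f(x) v(x) dx + [u'(x) v(x)]_0^4.
Choose V so that boundary terms are either known or forced to vanish.
u has inhomogeneous Neumann u'(0) = 1, u'(4) = -1. [u' v]_0^4 = (-1)·v(4) − (1)·v(0) = − v(4) − v(0). Take V = H^1(0, 4); boundary term becomes part of RHS.
Weak formulation: find u (satisfying any essential BC) such that ∫_0^4 u'(x) v'(x) dx = ∫_0^4 f v dx − v(4) − v(0) for all v ∈ V (Neumann data are natural BCs: they enter the RHS as boundary terms).
Substituting f(x) = 67/6 - 2*x^2, the right-hand side is ∫_0^4 (67/6 - 2*x^2) v dx − v(4) − v(0).
Compatibility check (pure Neumann): taking v ≡ 1 ∈ V gives 0 = ∫_0^4 f dx + (-1) − (1), i.e. ∫_0^4 f dx must equal u'(0) − u'(4) = 2. Indeed ∫_0^4 (67/6 - 2*x^2) dx = 2, so the data are compatible. The solution is then unique only up to an additive constant (fix it e.g. by requiring ∫_0^4 u dx = 0).


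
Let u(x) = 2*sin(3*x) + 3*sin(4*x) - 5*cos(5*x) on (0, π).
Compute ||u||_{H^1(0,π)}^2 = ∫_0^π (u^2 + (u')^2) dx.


||u||_{H^1(0,π)}^2 = 2080/3 + 843*π/2

u'(x) = 25*sin(5*x) + 6*cos(3*x) + 12*cos(4*x).
Expand u² and (u')² and integrate term by term on (0, π), using: for integers n ≥ 1, ∫_0^π sin²(nx) dx = ∫_0^π cos²(nx) dx = π/2; for n ≠ n', ∫_0^π sin(nx)sin(n'x) dx = ∫_0^π cos(nx)cos(n'x) dx = 0; and by product-to-sum, ∫_0^π sin(nx)cos(n'x) dx = ½∫_0^π [sin((n+n')x) + sin((n−n')x)] dx, which is 0 when n+n' is even and 2n/(n²−n'²) when n+n' is odd (it need not vanish on (0, π)).
  u² squared terms: (-5)²·∫cos(5x)² dx = 25·π/2 = 25*π/2;  (2)²·∫sin(3x)² dx = 4·π/2 = 2*π;  (3)²·∫sin(4x)² dx = 9·π/2 = 9*π/2.
  u² cross terms: 2·(-5)·(2)·∫cos(5x)·sin(3x) dx = -20·(0) = 0;  2·(-5)·(3)·∫cos(5x)·sin(4x) dx = -30·(-8/9) = 80/3;  2·(2)·(3)·∫sin(3x)·sin(4x) dx = 12·(0) = 0.
  So ∫_0^π u² dx = 25*π/2 + 2*π + 9*π/2 + 0 + 80/3 + 0 = 80/3 + 19*π.
  (u')² squared terms: (6)²·∫cos(3x)² dx = 36·π/2 = 18*π;  (12)²·∫cos(4x)² dx = 144·π/2 = 72*π;  (25)²·∫sin(5x)² dx = 625·π/2 = 625*π/2.
  (u')² cross terms: 2·(6)·(12)·∫cos(3x)·cos(4x) dx = 144·(0) = 0;  2·(6)·(25)·∫cos(3x)·sin(5x) dx = 300·(0) = 0;  2·(12)·(25)·∫cos(4x)·sin(5x) dx = 600·(10/9) = 2000/3.
  So ∫_0^π (u')² dx = 18*π + 72*π + 625*π/2 + 0 + 0 + 2000/3 = 2000/3 + 805*π/2.
||u||_{H^1}^2 = (80/3 + 19*π) + (2000/3 + 805*π/2) = 2080/3 + 843*π/2.


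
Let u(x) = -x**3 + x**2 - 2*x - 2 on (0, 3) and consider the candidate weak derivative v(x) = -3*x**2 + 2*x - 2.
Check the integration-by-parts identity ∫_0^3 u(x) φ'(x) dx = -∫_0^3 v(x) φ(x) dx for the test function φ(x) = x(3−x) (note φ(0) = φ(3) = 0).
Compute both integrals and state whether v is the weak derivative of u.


LHS = 639/20, RHS = 639/20. Yes, v = u' weakly.

u(x) = -x**3 + x**2 - 2*x - 2, classical derivative u'(x) = -3*x**2 + 2*x - 2.
φ(x) = x(3−x), so φ'(x) = 3 - 2*x.
Note φ(0) = φ(3) = 0, so the boundary term u·φ vanishes.
LHS = ∫_0^3 u(x) φ'(x) dx = ∫_0^3 (2*x^4 - 5*x^3 + 7*x^2 - 2*x - 6) dx. Term by term:
  ∫_0^3 2*x^4 dx = 486/5;  ∫_0^3 -5*x^3 dx = -405/4;  ∫_0^3 7*x^2 dx = 63;
  ∫_0^3 -2*x dx = -9;  ∫_0^3 -6 dx = -18.
Sum: 486/5 − 405/4 + 63 − 9 − 18 = 639/20.
So LHS = 639/20.
∫_0^3 v(x) φ(x) dx = ∫_0^3 (3*x^4 - 11*x^3 + 8*x^2 - 6*x) dx. Term by term:
  ∫_0^3 3*x^4 dx = 729/5;  ∫_0^3 -11*x^3 dx = -891/4;  ∫_0^3 8*x^2 dx = 72;
  ∫_0^3 -6*x dx = -27.
Sum: 729/5 − 891/4 + 72 − 27 = -639/20.
So RHS = -∫_0^3 v(x) φ(x) dx = 639/20.
LHS = RHS, so the identity holds for this test φ.
Moreover u is smooth here and v(x) = u'(x) = -3*x**2 + 2*x - 2 pointwise, so the identity holds for every test function. Hence v is the weak derivative of u.


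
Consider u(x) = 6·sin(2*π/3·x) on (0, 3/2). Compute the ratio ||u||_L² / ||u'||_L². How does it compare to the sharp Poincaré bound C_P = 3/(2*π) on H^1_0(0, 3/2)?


||u||_L² / ||u'||_L² = 3/(2*π) = C_P.

u(x) = 6·sin(2*π/3·x), so u'(x) = 4*π*cos(2*π*x/3).
Writing u(x) = A·sin(kπx/L) with A = 6 and k = 1, use ∫_0^L sin²(kπx/L) dx = L/2 and ∫_0^L cos²(kπx/L) dx = L/2.
u² = 36·sin²(2*π/3·x) and (u')² = 16*π^2·cos²(2*π/3·x), and each of sin², cos² integrates to L/2 = 3/4 over (0, 3/2).
∫_0^3/2 u² dx = 27, so ||u||_L² = 3*sqrt(3).
∫_0^3/2 (u')² dx = 12*π^2, so ||u'||_L² = 2*sqrt(3)*π.
Ratio ||u||_L² / ||u'||_L² = 3/(2*π).
Sharp Poincaré constant on H^1_0(0, 3/2) is C_P = L/π = 3/(2*π), achieved by sin(2*π/3·x).
This is the k = 1 eigenfunction (up to amplitude), so the ratio equals the sharp Poincaré constant exactly.


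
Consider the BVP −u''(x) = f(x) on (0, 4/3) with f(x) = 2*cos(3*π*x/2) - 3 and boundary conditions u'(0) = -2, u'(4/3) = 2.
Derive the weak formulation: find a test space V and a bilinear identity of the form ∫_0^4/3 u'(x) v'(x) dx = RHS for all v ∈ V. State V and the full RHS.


V = H^1(0, 4/3) (v unrestricted at boundary; u is determined up to an additive constant); weak form: ∫_0^4/3 u'v' dx = ∫_0^4/3 (2*cos(3*π*x/2) - 3) v dx + 2·v(4/3) + 2·v(0) for all v ∈ V.

Multiply both sides by a test function v and integrate from 0 to 4/3:
  ∫_0^4/3 −u''(x) v(x) dx = ∫_0^4/3 f(x) v(x) dx.
Integrate the LHS by parts once:
  ∫_0^4/3 −u'' v dx = −[u'(x) v(x)]_0^4/3 + ∫_0^4/3 u'(x) v'(x) dx.
Thus ∫_0^4/3 u'(x) v'(x) dx = ∫_0^4/3 f(x) v(x) dx + [u'(x) v(x)]_0^4/3.
Choose V so that boundary terms are either known or forced to vanish.
u has inhomogeneous Neumann u'(0) = -2, u'(4/3) = 2. [u' v]_0^4/3 = (2)·v(4/3) − (-2)·v(0) = 2·v(4/3) + 2·v(0). Take V = H^1(0, 4/3); boundary term becomes part of RHS.
Weak formulation: find u (satisfying any essential BC) such that ∫_0^4/3 u'(x) v'(x) dx = ∫_0^4/3 f v dx + 2·v(4/3) + 2·v(0) for all v ∈ V (Neumann data are natural BCs: they enter the RHS as boundary terms).
Substituting f(x) = 2*cos(3*π*x/2) - 3, the right-hand side is ∫_0^4/3 (2*cos(3*π*x/2) - 3) v dx + 2·v(4/3) + 2·v(0).
Compatibility check (pure Neumann): taking v ≡ 1 ∈ V gives 0 = ∫_0^4/3 f dx + (2) − (-2), i.e. ∫_0^4/3 f dx must equal u'(0) − u'(4/3) = -4. Indeed ∫_0^4/3 (2*cos(3*π*x/2) - 3) dx = -4, so the data are compatible. The solution is then unique only up to an additive constant (fix it e.g. by requiring ∫_0^4/3 u dx = 0).


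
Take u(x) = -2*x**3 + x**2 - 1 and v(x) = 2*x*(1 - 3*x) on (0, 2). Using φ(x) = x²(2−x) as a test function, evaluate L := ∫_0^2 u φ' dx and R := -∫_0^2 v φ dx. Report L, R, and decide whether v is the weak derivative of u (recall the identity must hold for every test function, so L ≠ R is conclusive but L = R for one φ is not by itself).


LHS = 48/5, RHS = 48/5. Yes, v = u' weakly.

u(x) = -2*x**3 + x**2 - 1, classical derivative u'(x) = -6*x**2 + 2*x.
φ(x) = x²(2−x), so φ'(x) = x*(4 - 3*x).
Note φ(0) = φ(2) = 0, so the boundary term u·φ vanishes.
LHS = ∫_0^2 u(x) φ'(x) dx = ∫_0^2 (6*x^5 - 11*x^4 + 4*x^3 + 3*x^2 - 4*x) dx. Term by term:
  ∫_0^2 6*x^5 dx = 64;  ∫_0^2 -11*x^4 dx = -352/5;  ∫_0^2 4*x^3 dx = 16;
  ∫_0^2 3*x^2 dx = 8;  ∫_0^2 -4*x dx = -8.
Sum: 64 − 352/5 + 16 + 8 − 8 = 48/5.
So LHS = 48/5.
∫_0^2 v(x) φ(x) dx = ∫_0^2 (6*x^5 - 14*x^4 + 4*x^3) dx. Term by term:
  ∫_0^2 6*x^5 dx = 64;  ∫_0^2 -14*x^4 dx = -448/5;  ∫_0^2 4*x^3 dx = 16.
Sum: 64 − 448/5 + 16 = -48/5.
So RHS = -∫_0^2 v(x) φ(x) dx = 48/5.
LHS = RHS, so the identity holds for this test φ.
Moreover u is smooth here and v(x) = u'(x) = -6*x**2 + 2*x pointwise, so the identity holds for every test function. Hence v is the weak derivative of u.


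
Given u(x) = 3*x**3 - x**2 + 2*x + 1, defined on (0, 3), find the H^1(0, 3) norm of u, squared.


||u||_{H^1}^2 = 443643/70

The H^1 norm (squared) on an interval (0, L) is
  ||u||_{H^1}^2 = ∫_0^L u(x)^2 dx + ∫_0^L u'(x)^2 dx.
Compute u'(x) = 9*x**2 - 2*x + 2.
Then u(x)^2 = 9*x**6 - 6*x**5 + 13*x**4 + 2*x**3 + 2*x**2 + 4*x + 1 and u'(x)^2 = 81*x**4 - 36*x**3 + 40*x**2 - 8*x + 4.
Integrate each monomial from 0 to 3 using ∫_0^3 c·x^n dx = c·3^(n+1)/(n+1):
  ∫_0^3 u(x)^2 dx = ∫_0^3 (9*x^6 - 6*x^5 + 13*x^4 + 2*x^3 + 2*x^2 + 4*x + 1) dx. Term by term:
    ∫_0^3 9*x^6 dx = 19683/7;  ∫_0^3 -6*x^5 dx = -729;  ∫_0^3 13*x^4 dx = 3159/5;
    ∫_0^3 2*x^3 dx = 81/2;  ∫_0^3 2*x^2 dx = 18;  ∫_0^3 4*x dx = 18;
    ∫_0^3 1 dx = 3.
  Sum: 19683/7 − 729 + 3159/5 + 81/2 + 18 + 18 + 3 = 195591/70.
  ∫_0^3 u'(x)^2 dx = ∫_0^3 (81*x^4 - 36*x^3 + 40*x^2 - 8*x + 4) dx. Term by term:
    ∫_0^3 81*x^4 dx = 19683/5;  ∫_0^3 -36*x^3 dx = -729;  ∫_0^3 40*x^2 dx = 360;
    ∫_0^3 -8*x dx = -36;  ∫_0^3 4 dx = 12.
  Sum: 19683/5 − 729 + 360 − 36 + 12 = 17718/5.
Adding: ||u||_{H^1}^2 = 195591/70 + 17718/5 = 443643/70.


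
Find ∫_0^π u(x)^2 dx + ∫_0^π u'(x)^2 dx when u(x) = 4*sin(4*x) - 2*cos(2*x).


||u||_{H^1(0,π)}^2 = 146*π

u'(x) = 4*sin(2*x) + 16*cos(4*x).
Expand u² and (u')² and integrate term by term on (0, π), using: for integers n ≥ 1, ∫_0^π sin²(nx) dx = ∫_0^π cos²(nx) dx = π/2; for n ≠ n', ∫_0^π sin(nx)sin(n'x) dx = ∫_0^π cos(nx)cos(n'x) dx = 0; and by product-to-sum, ∫_0^π sin(nx)cos(n'x) dx = ½∫_0^π [sin((n+n')x) + sin((n−n')x)] dx, which is 0 when n+n' is even and 2n/(n²−n'²) when n+n' is odd (it need not vanish on (0, π)).
  u² squared terms: (-2)²·∫cos(2x)² dx = 4·π/2 = 2*π;  (4)²·∫sin(4x)² dx = 16·π/2 = 8*π.
  u² cross terms: 2·(-2)·(4)·∫cos(2x)·sin(4x) dx = -16·(0) = 0.
  So ∫_0^π u² dx = 2*π + 8*π + 0 = 10*π.
  (u')² squared terms: (4)²·∫sin(2x)² dx = 16·π/2 = 8*π;  (16)²·∫cos(4x)² dx = 256·π/2 = 128*π.
  (u')² cross terms: 2·(4)·(16)·∫sin(2x)·cos(4x) dx = 128·(0) = 0.
  So ∫_0^π (u')² dx = 8*π + 128*π + 0 = 136*π.
||u||_{H^1}^2 = (10*π) + (136*π) = 146*π.


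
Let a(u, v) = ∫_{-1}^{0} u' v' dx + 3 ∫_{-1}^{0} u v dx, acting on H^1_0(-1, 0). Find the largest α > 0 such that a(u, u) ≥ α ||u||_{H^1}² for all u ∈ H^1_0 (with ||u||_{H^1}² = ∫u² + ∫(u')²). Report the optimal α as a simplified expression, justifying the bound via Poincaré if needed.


α = 1

Coercivity of a(·,·) on H^1_0(-1, 0) means a(u, u) ≥ α ||u||_{H^1}² for every u ∈ H^1_0.
The interval has length L = 1, and Poincaré/coercivity depend only on L. Here a(u, u) = ∫(u')² + (3)·∫u².
Here c = 3 ≥ 1, so a(u,u) = ∫(u')² + c∫u² ≥ ∫(u')² + ∫u² = ||u||_{H^1}², i.e. α = 1 works. No larger α is possible: a(u,u) ≥ α||u||_{H^1}² means (1−α)∫(u')² ≥ (α−c)∫u², and for the modes u_n = sin(nπ(x−x₀)/L) (x₀ the left endpoint) one has ∫u_n²/∫(u_n')² = (L/(nπ))² → 0, so a(u_n,u_n)/||u_n||_{H^1}² → 1. Hence the optimal constant is α = 1.
Therefore α = 1.


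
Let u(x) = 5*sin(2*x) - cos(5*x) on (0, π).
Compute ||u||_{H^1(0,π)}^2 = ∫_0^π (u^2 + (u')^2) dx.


||u||_{H^1(0,π)}^2 = 1040/21 + 151*π/2

u'(x) = 5*sin(5*x) + 10*cos(2*x).
Expand u² and (u')² and integrate term by term on (0, π), using: for integers n ≥ 1, ∫_0^π sin²(nx) dx = ∫_0^π cos²(nx) dx = π/2; for n ≠ n', ∫_0^π sin(nx)sin(n'x) dx = ∫_0^π cos(nx)cos(n'x) dx = 0; and by product-to-sum, ∫_0^π sin(nx)cos(n'x) dx = ½∫_0^π [sin((n+n')x) + sin((n−n')x)] dx, which is 0 when n+n' is even and 2n/(n²−n'²) when n+n' is odd (it need not vanish on (0, π)).
  u² squared terms: (-1)²·∫cos(5x)² dx = 1·π/2 = π/2;  (5)²·∫sin(2x)² dx = 25·π/2 = 25*π/2.
  u² cross terms: 2·(-1)·(5)·∫cos(5x)·sin(2x) dx = -10·(-4/21) = 40/21.
  So ∫_0^π u² dx = π/2 + 25*π/2 + 40/21 = 40/21 + 13*π.
  (u')² squared terms: (5)²·∫sin(5x)² dx = 25·π/2 = 25*π/2;  (10)²·∫cos(2x)² dx = 100·π/2 = 50*π.
  (u')² cross terms: 2·(5)·(10)·∫sin(5x)·cos(2x) dx = 100·(10/21) = 1000/21.
  So ∫_0^π (u')² dx = 25*π/2 + 50*π + 1000/21 = 1000/21 + 125*π/2.
||u||_{H^1}^2 = (40/21 + 13*π) + (1000/21 + 125*π/2) = 1040/21 + 151*π/2.


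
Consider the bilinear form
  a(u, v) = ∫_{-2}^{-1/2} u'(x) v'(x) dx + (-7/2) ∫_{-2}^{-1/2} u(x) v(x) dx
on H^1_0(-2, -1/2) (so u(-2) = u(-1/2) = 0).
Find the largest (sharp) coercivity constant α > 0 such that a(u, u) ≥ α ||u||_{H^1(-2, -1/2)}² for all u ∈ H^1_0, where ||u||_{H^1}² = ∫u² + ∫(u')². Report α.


α = (-63 + 8*π^2)/(2*(9 + 4*π^2))

Coercivity of a(·,·) on H^1_0(-2, -1/2) means a(u, u) ≥ α ||u||_{H^1}² for every u ∈ H^1_0.
The interval has length L = 3/2, and Poincaré/coercivity depend only on L. Here a(u, u) = ∫(u')² + (-7/2)·∫u².
Here c = -7/2 < 0 with |c| < (π/L)² = 4*π^2/9, so coercivity still holds. The condition a(u,u) ≥ α||u||_{H^1}² reads (1−α)∫(u')² ≥ (α−c)∫u². Any admissible α is ≤ 1 (rapidly oscillating u have ∫u²/∫(u')² → 0), and α = 1 would force 0 ≥ (1−c)∫u², impossible since c < 1; so 1−α > 0. By the sharp Poincaré inequality on H^1_0 of an interval of length L, ∫(u')² ≥ (π/L)²∫u² with equality for the first sine mode sin(π(x−x₀)/L) (x₀ the left endpoint), so the inequality holds for all u iff (1−α)(π/L)² ≥ α − c, i.e. α ≤ ((π/L)² + c)/((π/L)² + 1) = (1 + c(L/π)²)/(1 + (L/π)²). (Direct route, valid since c ≤ 0: Poincaré gives c∫u² ≥ c(L/π)²∫(u')², so a(u,u) ≥ (1 + c(L/π)²)∫(u')², while ||u||_{H^1}² ≤ (1 + (L/π)²)∫(u')²; dividing yields the same α.) With (π/L)² = 4*π^2/9 and c = -7/2, the largest admissible constant is α = ((π/L)² + c)/((π/L)² + 1).
Simplifying, α = (-63 + 8*π^2)/(2*(9 + 4*π^2)).


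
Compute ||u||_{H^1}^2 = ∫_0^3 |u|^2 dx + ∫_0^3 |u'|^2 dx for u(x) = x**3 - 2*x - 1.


||u||_{H^1}^2 = 6663/14

The H^1 norm (squared) on an interval (0, L) is
  ||u||_{H^1}^2 = ∫_0^L u(x)^2 dx + ∫_0^L u'(x)^2 dx.
Compute u'(x) = 3*x**2 - 2.
Then u(x)^2 = x**6 - 4*x**4 - 2*x**3 + 4*x**2 + 4*x + 1 and u'(x)^2 = 9*x**4 - 12*x**2 + 4.
Integrate each monomial from 0 to 3 using ∫_0^3 c·x^n dx = c·3^(n+1)/(n+1):
  ∫_0^3 u(x)^2 dx = ∫_0^3 (x^6 - 4*x^4 - 2*x^3 + 4*x^2 + 4*x + 1) dx. Term by term:
    ∫_0^3 x^6 dx = 2187/7;  ∫_0^3 -4*x^4 dx = -972/5;  ∫_0^3 -2*x^3 dx = -81/2;
    ∫_0^3 4*x^2 dx = 36;  ∫_0^3 4*x dx = 18;  ∫_0^3 1 dx = 3.
  Sum: 2187/7 − 972/5 − 81/2 + 36 + 18 + 3 = 9417/70.
  ∫_0^3 u'(x)^2 dx = ∫_0^3 (9*x^4 - 12*x^2 + 4) dx. Term by term:
    ∫_0^3 9*x^4 dx = 2187/5;  ∫_0^3 -12*x^2 dx = -108;  ∫_0^3 4 dx = 12.
  Sum: 2187/5 − 108 + 12 = 1707/5.
Adding: ||u||_{H^1}^2 = 9417/70 + 1707/5 = 6663/14.


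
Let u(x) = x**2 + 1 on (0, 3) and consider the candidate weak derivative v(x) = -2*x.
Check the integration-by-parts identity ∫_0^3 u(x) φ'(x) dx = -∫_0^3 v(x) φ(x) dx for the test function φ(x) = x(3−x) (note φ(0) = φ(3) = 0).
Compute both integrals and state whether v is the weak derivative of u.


LHS = -27/2, RHS = 27/2. No, v is not the weak derivative of u.

u(x) = x**2 + 1, classical derivative u'(x) = 2*x.
φ(x) = x(3−x), so φ'(x) = 3 - 2*x.
Note φ(0) = φ(3) = 0, so the boundary term u·φ vanishes.
LHS = ∫_0^3 u(x) φ'(x) dx = ∫_0^3 (-2*x^3 + 3*x^2 - 2*x + 3) dx. Term by term:
  ∫_0^3 -2*x^3 dx = -81/2;  ∫_0^3 3*x^2 dx = 27;  ∫_0^3 -2*x dx = -9;
  ∫_0^3 3 dx = 9.
Sum: -81/2 + 27 − 9 + 9 = -27/2.
So LHS = -27/2.
∫_0^3 v(x) φ(x) dx = ∫_0^3 (2*x^3 - 6*x^2) dx. Term by term:
  ∫_0^3 2*x^3 dx = 81/2;  ∫_0^3 -6*x^2 dx = -54.
Sum: 81/2 − 54 = -27/2.
So RHS = -∫_0^3 v(x) φ(x) dx = 27/2.
LHS − RHS = -27 ≠ 0, so the identity fails.
(For a valid weak derivative the identity must hold for EVERY test function, in particular this one. The failure shows v is NOT the weak derivative of u.)
Correct weak derivative would be u'(x) = 2*x.


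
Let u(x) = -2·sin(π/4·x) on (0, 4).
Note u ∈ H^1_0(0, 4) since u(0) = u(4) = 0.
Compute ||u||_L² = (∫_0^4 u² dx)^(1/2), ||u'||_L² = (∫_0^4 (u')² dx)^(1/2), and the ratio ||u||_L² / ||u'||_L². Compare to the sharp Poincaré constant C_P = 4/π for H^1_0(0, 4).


||u||_L² / ||u'||_L² = 4/π = C_P.

u(x) = -2·sin(π/4·x), so u'(x) = -π*cos(π*x/4)/2.
Writing u(x) = A·sin(kπx/L) with A = -2 and k = 1, use ∫_0^L sin²(kπx/L) dx = L/2 and ∫_0^L cos²(kπx/L) dx = L/2.
u² = 4·sin²(π/4·x) and (u')² = π^2/4·cos²(π/4·x), and each of sin², cos² integrates to L/2 = 2 over (0, 4).
∫_0^4 u² dx = 8, so ||u||_L² = 2*sqrt(2).
∫_0^4 (u')² dx = π^2/2, so ||u'||_L² = sqrt(2)*π/2.
Ratio ||u||_L² / ||u'||_L² = 4/π.
Sharp Poincaré constant on H^1_0(0, 4) is C_P = L/π = 4/π, achieved by sin(π/4·x).
This is the k = 1 eigenfunction (up to amplitude), so the ratio equals the sharp Poincaré constant exactly.


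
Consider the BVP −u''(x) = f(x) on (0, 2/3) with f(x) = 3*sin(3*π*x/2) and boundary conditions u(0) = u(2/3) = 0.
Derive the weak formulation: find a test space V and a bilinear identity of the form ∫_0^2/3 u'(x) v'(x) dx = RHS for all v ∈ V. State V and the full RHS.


V = H^1_0(0, 2/3) (so v(0) = v(2/3) = 0); weak form: ∫_0^2/3 u'v' dx = ∫_0^2/3 (3*sin(3*π*x/2)) v dx for all v ∈ V.

Multiply both sides by a test function v and integrate from 0 to 2/3:
  ∫_0^2/3 −u''(x) v(x) dx = ∫_0^2/3 f(x) v(x) dx.
Integrate the LHS by parts once:
  ∫_0^2/3 −u'' v dx = −[u'(x) v(x)]_0^2/3 + ∫_0^2/3 u'(x) v'(x) dx.
Thus ∫_0^2/3 u'(x) v'(x) dx = ∫_0^2/3 f(x) v(x) dx + [u'(x) v(x)]_0^2/3.
Choose V so that boundary terms are either known or forced to vanish.
u is Dirichlet: u(0) = u(2/3) = 0. Let V = H^1_0(0, 2/3); then v(0) = v(2/3) = 0, and [u' v]_0^2/3 = 0.
Weak formulation: find u (satisfying any essential BC) such that ∫_0^2/3 u'(x) v'(x) dx = ∫_0^2/3 f v dx for all v ∈ V.
Substituting f(x) = 3*sin(3*π*x/2), the right-hand side is ∫_0^2/3 (3*sin(3*π*x/2)) v dx.


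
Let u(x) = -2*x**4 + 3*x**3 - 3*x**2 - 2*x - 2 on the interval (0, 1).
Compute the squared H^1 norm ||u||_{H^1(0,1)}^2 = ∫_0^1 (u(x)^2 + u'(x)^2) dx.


||u||_{H^1}^2 = 20257/630

The H^1 norm (squared) on an interval (0, L) is
  ||u||_{H^1}^2 = ∫_0^L u(x)^2 dx + ∫_0^L u'(x)^2 dx.
Compute u'(x) = -8*x**3 + 9*x**2 - 6*x - 2.
Then u(x)^2 = 4*x**8 - 12*x**7 + 21*x**6 - 10*x**5 + 5*x**4 + 16*x**2 + 8*x + 4 and u'(x)^2 = 64*x**6 - 144*x**5 + 177*x**4 - 76*x**3 + 24*x + 4.
Integrate each monomial from 0 to 1 using ∫_0^1 c·x^n dx = c·1^(n+1)/(n+1):
  ∫_0^1 u(x)^2 dx = ∫_0^1 (4*x^8 - 12*x^7 + 21*x^6 - 10*x^5 + 5*x^4 + 16*x^2 + 8*x + 4) dx. Term by term:
    ∫_0^1 4*x^8 dx = 4/9;  ∫_0^1 -12*x^7 dx = -3/2;  ∫_0^1 21*x^6 dx = 3;
    ∫_0^1 -10*x^5 dx = -5/3;  ∫_0^1 5*x^4 dx = 1;  ∫_0^1 16*x^2 dx = 16/3;
    ∫_0^1 8*x dx = 4;  ∫_0^1 4 dx = 4.
  Sum: 4/9 − 3/2 + 3 − 5/3 + 1 + 16/3 + 4 + 4 = 263/18.
  ∫_0^1 u'(x)^2 dx = ∫_0^1 (64*x^6 - 144*x^5 + 177*x^4 - 76*x^3 + 24*x + 4) dx. Term by term:
    ∫_0^1 64*x^6 dx = 64/7;  ∫_0^1 -144*x^5 dx = -24;  ∫_0^1 177*x^4 dx = 177/5;
    ∫_0^1 -76*x^3 dx = -19;  ∫_0^1 24*x dx = 12;  ∫_0^1 4 dx = 4.
  Sum: 64/7 − 24 + 177/5 − 19 + 12 + 4 = 614/35.
Adding: ||u||_{H^1}^2 = 263/18 + 614/35 = 20257/630.


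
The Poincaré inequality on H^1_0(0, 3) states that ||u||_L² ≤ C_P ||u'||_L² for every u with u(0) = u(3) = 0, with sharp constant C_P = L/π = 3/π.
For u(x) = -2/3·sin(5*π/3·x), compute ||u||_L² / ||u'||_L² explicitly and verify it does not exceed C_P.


||u||_L² / ||u'||_L² = 3/(5*π) < C_P = 3/π.

u(x) = -2/3·sin(5*π/3·x), so u'(x) = -10*π*cos(5*π*x/3)/9.
Writing u(x) = A·sin(kπx/L) with A = -2/3 and k = 5, use ∫_0^L sin²(kπx/L) dx = L/2 and ∫_0^L cos²(kπx/L) dx = L/2.
u² = 4/9·sin²(5*π/3·x) and (u')² = 100*π^2/81·cos²(5*π/3·x), and each of sin², cos² integrates to L/2 = 3/2 over (0, 3).
∫_0^3 u² dx = 2/3, so ||u||_L² = sqrt(6)/3.
∫_0^3 (u')² dx = 50*π^2/27, so ||u'||_L² = 5*sqrt(6)*π/9.
Ratio ||u||_L² / ||u'||_L² = 3/(5*π).
Sharp Poincaré constant on H^1_0(0, 3) is C_P = L/π = 3/π, achieved by sin(π/3·x).
This is the k = 5 harmonic; the ratio L/(kπ) is strictly less than C_P = L/π, consistent with the sharp inequality ||u||_L² ≤ C_P ||u'||_L².


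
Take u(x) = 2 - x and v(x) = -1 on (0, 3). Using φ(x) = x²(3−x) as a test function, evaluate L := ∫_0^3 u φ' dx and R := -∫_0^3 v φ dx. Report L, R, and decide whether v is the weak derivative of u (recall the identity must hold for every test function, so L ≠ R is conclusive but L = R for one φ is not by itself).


LHS = 27/4, RHS = 27/4. Yes, v = u' weakly.

u(x) = 2 - x, classical derivative u'(x) = -1.
φ(x) = x²(3−x), so φ'(x) = 3*x*(2 - x).
Note φ(0) = φ(3) = 0, so the boundary term u·φ vanishes.
LHS = ∫_0^3 u(x) φ'(x) dx = ∫_0^3 (3*x^3 - 12*x^2 + 12*x) dx. Term by term:
  ∫_0^3 3*x^3 dx = 243/4;  ∫_0^3 -12*x^2 dx = -108;  ∫_0^3 12*x dx = 54.
Sum: 243/4 − 108 + 54 = 27/4.
So LHS = 27/4.
∫_0^3 v(x) φ(x) dx = ∫_0^3 (x^3 - 3*x^2) dx. Term by term:
  ∫_0^3 x^3 dx = 81/4;  ∫_0^3 -3*x^2 dx = -27.
Sum: 81/4 − 27 = -27/4.
So RHS = -∫_0^3 v(x) φ(x) dx = 27/4.
LHS = RHS, so the identity holds for this test φ.
Moreover u is smooth here and v(x) = u'(x) = -1 pointwise, so the identity holds for every test function. Hence v is the weak derivative of u.


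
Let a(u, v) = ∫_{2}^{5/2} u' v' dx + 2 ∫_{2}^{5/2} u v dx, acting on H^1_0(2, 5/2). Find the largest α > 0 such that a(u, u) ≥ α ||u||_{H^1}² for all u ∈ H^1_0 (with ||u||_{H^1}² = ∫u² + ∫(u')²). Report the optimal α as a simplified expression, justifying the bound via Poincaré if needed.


α = 1

Coercivity of a(·,·) on H^1_0(2, 5/2) means a(u, u) ≥ α ||u||_{H^1}² for every u ∈ H^1_0.
The interval has length L = 1/2, and Poincaré/coercivity depend only on L. Here a(u, u) = ∫(u')² + (2)·∫u².
Here c = 2 ≥ 1, so a(u,u) = ∫(u')² + c∫u² ≥ ∫(u')² + ∫u² = ||u||_{H^1}², i.e. α = 1 works. No larger α is possible: a(u,u) ≥ α||u||_{H^1}² means (1−α)∫(u')² ≥ (α−c)∫u², and for the modes u_n = sin(nπ(x−x₀)/L) (x₀ the left endpoint) one has ∫u_n²/∫(u_n')² = (L/(nπ))² → 0, so a(u_n,u_n)/||u_n||_{H^1}² → 1. Hence the optimal constant is α = 1.
Therefore α = 1.


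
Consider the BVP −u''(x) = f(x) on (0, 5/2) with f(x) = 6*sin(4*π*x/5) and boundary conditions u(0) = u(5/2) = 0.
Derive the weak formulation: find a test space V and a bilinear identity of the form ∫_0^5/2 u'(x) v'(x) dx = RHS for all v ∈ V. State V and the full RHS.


V = H^1_0(0, 5/2) (so v(0) = v(5/2) = 0); weak form: ∫_0^5/2 u'v' dx = ∫_0^5/2 (6*sin(4*π*x/5)) v dx for all v ∈ V.

Multiply both sides by a test function v and integrate from 0 to 5/2:
  ∫_0^5/2 −u''(x) v(x) dx = ∫_0^5/2 f(x) v(x) dx.
Integrate the LHS by parts once:
  ∫_0^5/2 −u'' v dx = −[u'(x) v(x)]_0^5/2 + ∫_0^5/2 u'(x) v'(x) dx.
Thus ∫_0^5/2 u'(x) v'(x) dx = ∫_0^5/2 f(x) v(x) dx + [u'(x) v(x)]_0^5/2.
Choose V so that boundary terms are either known or forced to vanish.
u is Dirichlet: u(0) = u(5/2) = 0. Let V = H^1_0(0, 5/2); then v(0) = v(5/2) = 0, and [u' v]_0^5/2 = 0.
Weak formulation: find u (satisfying any essential BC) such that ∫_0^5/2 u'(x) v'(x) dx = ∫_0^5/2 f v dx for all v ∈ V.
Substituting f(x) = 6*sin(4*π*x/5), the right-hand side is ∫_0^5/2 (6*sin(4*π*x/5)) v dx.


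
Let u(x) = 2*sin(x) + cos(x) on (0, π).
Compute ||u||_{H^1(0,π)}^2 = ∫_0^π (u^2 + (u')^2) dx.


||u||_{H^1(0,π)}^2 = 5*π

u'(x) = -sin(x) + 2*cos(x).
Expand u² and (u')² and integrate term by term on (0, π), using: for integers n ≥ 1, ∫_0^π sin²(nx) dx = ∫_0^π cos²(nx) dx = π/2; for n ≠ n', ∫_0^π sin(nx)sin(n'x) dx = ∫_0^π cos(nx)cos(n'x) dx = 0; and by product-to-sum, ∫_0^π sin(nx)cos(n'x) dx = ½∫_0^π [sin((n+n')x) + sin((n−n')x)] dx, which is 0 when n+n' is even and 2n/(n²−n'²) when n+n' is odd (it need not vanish on (0, π)).
  u² squared terms: (2)²·∫sin(x)² dx = 4·π/2 = 2*π;  (1)²·∫cos(x)² dx = 1·π/2 = π/2.
  u² cross terms: 2·(2)·(1)·∫sin(x)·cos(x) dx = 4·(0) = 0.
  So ∫_0^π u² dx = 2*π + π/2 + 0 = 5*π/2.
  (u')² squared terms: (-1)²·∫sin(x)² dx = 1·π/2 = π/2;  (2)²·∫cos(x)² dx = 4·π/2 = 2*π.
  (u')² cross terms: 2·(-1)·(2)·∫sin(x)·cos(x) dx = -4·(0) = 0.
  So ∫_0^π (u')² dx = π/2 + 2*π + 0 = 5*π/2.
||u||_{H^1}^2 = (5*π/2) + (5*π/2) = 5*π.


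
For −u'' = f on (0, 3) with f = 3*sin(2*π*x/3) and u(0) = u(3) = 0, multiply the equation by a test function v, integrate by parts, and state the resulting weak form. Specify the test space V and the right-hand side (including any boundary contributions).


V = H^1_0(0, 3) (so v(0) = v(3) = 0); weak form: ∫_0^3 u'v' dx = ∫_0^3 (3*sin(2*π*x/3)) v dx for all v ∈ V.

Multiply both sides by a test function v and integrate from 0 to 3:
  ∫_0^3 −u''(x) v(x) dx = ∫_0^3 f(x) v(x) dx.
Integrate the LHS by parts once:
  ∫_0^3 −u'' v dx = −[u'(x) v(x)]_0^3 + ∫_0^3 u'(x) v'(x) dx.
Thus ∫_0^3 u'(x) v'(x) dx = ∫_0^3 f(x) v(x) dx + [u'(x) v(x)]_0^3.
Choose V so that boundary terms are either known or forced to vanish.
u is Dirichlet: u(0) = u(3) = 0. Let V = H^1_0(0, 3); then v(0) = v(3) = 0, and [u' v]_0^3 = 0.
Weak formulation: find u (satisfying any essential BC) such that ∫_0^3 u'(x) v'(x) dx = ∫_0^3 f v dx for all v ∈ V.
Substituting f(x) = 3*sin(2*π*x/3), the right-hand side is ∫_0^3 (3*sin(2*π*x/3)) v dx.


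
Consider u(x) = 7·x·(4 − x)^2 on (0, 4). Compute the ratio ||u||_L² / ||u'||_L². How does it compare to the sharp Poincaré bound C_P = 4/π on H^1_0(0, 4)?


||u||_L² / ||u'||_L² = 2*sqrt(14)/7 < C_P = 4/π.

u(x) = 7·x·(4 − x)^2, so u'(x) = 7*(x - 4)*(3*x - 4).
u(x) = 7·x·(4 − x)^2 vanishes at x = 0 and x = 4, so u ∈ H^1_0(0, 4). Differentiate via the product rule and integrate the resulting polynomials term by term.
  ∫_0^4 u² dx = ∫_0^4 (49*x^6 - 784*x^5 + 4704*x^4 - 12544*x^3 + 12544*x^2) dx. Term by term:
    ∫_0^4 49*x^6 dx = 114688;  ∫_0^4 -784*x^5 dx = -1605632/3;  ∫_0^4 4704*x^4 dx = 4816896/5;
    ∫_0^4 -12544*x^3 dx = -802816;  ∫_0^4 12544*x^2 dx = 802816/3.
  Sum: 114688 − 1605632/3 + 4816896/5 − 802816 + 802816/3 = 114688/15.
  ∫_0^4 (u')² dx = ∫_0^4 (441*x^4 - 4704*x^3 + 17248*x^2 - 25088*x + 12544) dx. Term by term:
    ∫_0^4 441*x^4 dx = 451584/5;  ∫_0^4 -4704*x^3 dx = -301056;  ∫_0^4 17248*x^2 dx = 1103872/3;
    ∫_0^4 -25088*x dx = -200704;  ∫_0^4 12544 dx = 50176.
  Sum: 451584/5 − 301056 + 1103872/3 − 200704 + 50176 = 100352/15.
∫_0^4 u² dx = 114688/15, so ||u||_L² = 128*sqrt(105)/15.
∫_0^4 (u')² dx = 100352/15, so ||u'||_L² = 224*sqrt(30)/15.
Ratio ||u||_L² / ||u'||_L² = 2*sqrt(14)/7.
Sharp Poincaré constant on H^1_0(0, 4) is C_P = L/π = 4/π, achieved by sin(π/4·x).
A polynomial bump cannot attain the sharp Poincaré constant (only the first sine eigenfunction does), so the ratio is strictly less than C_P, consistent with ||u||_L² ≤ C_P ||u'||_L².


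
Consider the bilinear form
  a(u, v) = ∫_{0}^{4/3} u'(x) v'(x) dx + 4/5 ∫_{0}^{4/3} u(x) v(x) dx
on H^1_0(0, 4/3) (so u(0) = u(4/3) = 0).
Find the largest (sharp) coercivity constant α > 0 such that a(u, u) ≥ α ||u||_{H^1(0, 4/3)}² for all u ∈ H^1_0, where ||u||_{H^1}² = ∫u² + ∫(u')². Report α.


α = (64 + 45*π^2)/(5*(16 + 9*π^2))

Coercivity of a(·,·) on H^1_0(0, 4/3) means a(u, u) ≥ α ||u||_{H^1}² for every u ∈ H^1_0.
The interval has length L = 4/3, and Poincaré/coercivity depend only on L. Here a(u, u) = ∫(u')² + (4/5)·∫u².
Here 0 < c = 4/5 < 1. The condition a(u,u) ≥ α||u||_{H^1}² reads (1−α)∫(u')² ≥ (α−c)∫u². Any admissible α is ≤ 1 (rapidly oscillating u have ∫u²/∫(u')² → 0), and α = 1 would force 0 ≥ (1−c)∫u², impossible since c < 1; so 1−α > 0. By the sharp Poincaré inequality on H^1_0 of an interval of length L, ∫(u')² ≥ (π/L)²∫u² with equality for the first sine mode sin(π(x−x₀)/L) (x₀ the left endpoint), so the inequality holds for all u iff (1−α)(π/L)² ≥ α − c, i.e. α ≤ ((π/L)² + c)/((π/L)² + 1) = (1 + c(L/π)²)/(1 + (L/π)²). With (π/L)² = 9*π^2/16 and c = 4/5, the largest admissible constant is α = ((π/L)² + c)/((π/L)² + 1).
Simplifying, α = (64 + 45*π^2)/(5*(16 + 9*π^2)).
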